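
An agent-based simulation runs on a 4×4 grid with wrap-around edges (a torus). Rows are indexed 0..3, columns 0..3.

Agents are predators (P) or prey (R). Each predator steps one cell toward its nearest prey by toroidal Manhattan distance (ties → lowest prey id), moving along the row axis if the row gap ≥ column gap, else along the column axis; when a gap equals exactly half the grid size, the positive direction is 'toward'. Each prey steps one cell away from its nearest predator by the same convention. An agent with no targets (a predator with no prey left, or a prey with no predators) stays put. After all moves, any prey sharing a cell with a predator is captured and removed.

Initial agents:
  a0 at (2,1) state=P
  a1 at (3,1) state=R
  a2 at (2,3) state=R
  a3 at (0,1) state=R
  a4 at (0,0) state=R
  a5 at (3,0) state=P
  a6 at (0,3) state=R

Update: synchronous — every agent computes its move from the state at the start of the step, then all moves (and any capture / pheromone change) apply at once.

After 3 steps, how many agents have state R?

t=1: a0@(3,1):P a1@(0,1):R a2@(2,2):R a4@(1,0):R a5@(3,1):P a6@(1,3):R
t=2: a0@(0,1):P a1@(1,1):R a2@(1,2):R a4@(0,0):R a5@(0,1):P a6@(0,3):R
t=3: a0@(1,1):P a1@(2,1):R a2@(2,2):R a4@(0,3):R a5@(1,1):P a6@(0,2):R

4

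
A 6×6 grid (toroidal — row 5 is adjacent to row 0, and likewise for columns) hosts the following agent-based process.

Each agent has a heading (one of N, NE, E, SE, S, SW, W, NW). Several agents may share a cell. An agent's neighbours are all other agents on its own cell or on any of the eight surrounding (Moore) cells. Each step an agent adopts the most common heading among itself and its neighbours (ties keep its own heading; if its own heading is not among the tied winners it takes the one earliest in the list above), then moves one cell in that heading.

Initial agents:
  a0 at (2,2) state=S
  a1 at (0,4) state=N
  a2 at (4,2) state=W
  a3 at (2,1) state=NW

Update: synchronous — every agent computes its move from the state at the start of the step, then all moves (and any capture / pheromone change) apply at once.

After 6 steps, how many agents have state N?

1

t=1: a0@(3,2):S a1@(5,4):N a2@(4,1):W a3@(1,0):NW
t=2: a0@(4,2):S a1@(4,4):N a2@(4,0):W a3@(0,5):NW
t=3: a0@(5,2):S a1@(3,4):N a2@(4,5):W a3@(5,4):NW
t=4: a0@(0,2):S a1@(2,4):N a2@(4,4):W a3@(4,3):NW
t=5: a0@(1,2):S a1@(1,4):N a2@(4,3):W a3@(3,2):NW
t=6: a0@(2,2):S a1@(0,4):N a2@(4,2):W a3@(2,1):NW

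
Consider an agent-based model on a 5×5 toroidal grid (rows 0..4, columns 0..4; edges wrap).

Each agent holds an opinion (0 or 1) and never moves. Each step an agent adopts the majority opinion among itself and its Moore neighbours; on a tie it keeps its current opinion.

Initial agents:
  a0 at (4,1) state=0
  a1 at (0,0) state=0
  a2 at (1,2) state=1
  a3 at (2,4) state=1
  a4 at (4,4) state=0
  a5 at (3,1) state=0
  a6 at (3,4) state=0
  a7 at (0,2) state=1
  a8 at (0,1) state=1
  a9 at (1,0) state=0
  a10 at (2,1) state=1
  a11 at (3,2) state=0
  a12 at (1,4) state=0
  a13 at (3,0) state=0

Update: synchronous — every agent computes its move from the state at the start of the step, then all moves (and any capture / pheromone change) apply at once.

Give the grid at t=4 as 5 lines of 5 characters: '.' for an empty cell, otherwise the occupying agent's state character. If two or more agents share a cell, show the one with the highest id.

011..
0.1.0
.0..0
000.0
.0..0

t=1: a0@(4,1):0 a1@(0,0):0 a2@(1,2):1 a3@(2,4):0 a4@(4,4):0 a5@(3,1):0 a6@(3,4):0 a7@(0,2):1 a8@(0,1):1 a9@(1,0):0 a10@(2,1):0 a11@(3,2):0 a12@(1,4):0 a13@(3,0):0
t=2: (unchanged — steady state)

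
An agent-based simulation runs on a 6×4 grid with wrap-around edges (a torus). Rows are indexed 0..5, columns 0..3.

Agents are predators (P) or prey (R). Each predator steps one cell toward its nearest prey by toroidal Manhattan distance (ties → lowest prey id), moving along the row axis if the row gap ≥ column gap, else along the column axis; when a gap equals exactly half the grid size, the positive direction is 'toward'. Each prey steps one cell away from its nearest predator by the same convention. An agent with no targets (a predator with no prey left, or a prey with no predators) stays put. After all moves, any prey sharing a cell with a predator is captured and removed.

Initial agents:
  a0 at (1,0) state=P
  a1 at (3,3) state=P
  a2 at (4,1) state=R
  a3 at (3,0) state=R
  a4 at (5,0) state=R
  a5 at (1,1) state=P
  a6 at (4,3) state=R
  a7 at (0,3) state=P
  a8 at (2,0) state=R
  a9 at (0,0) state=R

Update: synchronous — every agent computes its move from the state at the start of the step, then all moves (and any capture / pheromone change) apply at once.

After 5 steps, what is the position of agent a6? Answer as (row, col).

t=1: a0@(2,0):P a1@(3,0):P a2@(4,0):R a3@(3,1):R a4@(4,0):R a5@(2,1):P a6@(5,3):R a7@(0,0):P a9@(5,0):R
t=2: a0@(3,0):P a1@(4,0):P a3@(3,2):R a5@(3,1):P a6@(4,3):R a7@(5,0):P
t=3: a0@(3,1):P a1@(4,3):P a3@(3,3):R a5@(3,2):P a6@(4,2):R a7@(4,0):P
t=4: a0@(3,2):P a1@(3,3):P a3@(2,3):R a5@(3,3):P a6@(4,1):R a7@(3,0):P
t=5: a0@(2,2):P a1@(2,3):P a3@(1,3):R a5@(2,3):P a6@(5,1):R a7@(2,0):P

(5, 1)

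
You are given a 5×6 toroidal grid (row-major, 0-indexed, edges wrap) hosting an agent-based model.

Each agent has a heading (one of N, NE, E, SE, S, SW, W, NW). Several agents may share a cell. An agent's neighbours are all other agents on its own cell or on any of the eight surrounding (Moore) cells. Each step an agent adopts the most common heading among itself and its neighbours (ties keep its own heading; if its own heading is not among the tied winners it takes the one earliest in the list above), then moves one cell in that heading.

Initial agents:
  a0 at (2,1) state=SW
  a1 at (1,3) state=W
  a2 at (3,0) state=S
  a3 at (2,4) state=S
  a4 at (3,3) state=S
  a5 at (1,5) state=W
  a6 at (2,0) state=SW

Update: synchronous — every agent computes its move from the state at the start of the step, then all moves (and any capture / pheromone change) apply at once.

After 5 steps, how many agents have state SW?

6

t=1: a0@(3,0):SW a1@(1,2):W a2@(4,5):SW a3@(3,4):S a4@(4,3):S a5@(1,4):W a6@(3,5):SW
t=2: a0@(4,5):SW a1@(1,1):W a2@(0,4):SW a3@(4,4):S a4@(0,3):S a5@(1,3):W a6@(4,4):SW
t=3: a0@(0,4):SW a1@(1,0):W a2@(1,3):SW a3@(0,3):SW a4@(1,3):S a5@(1,2):W a6@(0,3):SW
t=4: a0@(1,3):SW a1@(1,5):W a2@(2,2):SW a3@(1,2):SW a4@(2,2):SW a5@(2,1):SW a6@(1,2):SW
t=5: a0@(2,2):SW a1@(1,4):W a2@(3,1):SW a3@(2,1):SW a4@(3,1):SW a5@(3,0):SW a6@(2,1):SW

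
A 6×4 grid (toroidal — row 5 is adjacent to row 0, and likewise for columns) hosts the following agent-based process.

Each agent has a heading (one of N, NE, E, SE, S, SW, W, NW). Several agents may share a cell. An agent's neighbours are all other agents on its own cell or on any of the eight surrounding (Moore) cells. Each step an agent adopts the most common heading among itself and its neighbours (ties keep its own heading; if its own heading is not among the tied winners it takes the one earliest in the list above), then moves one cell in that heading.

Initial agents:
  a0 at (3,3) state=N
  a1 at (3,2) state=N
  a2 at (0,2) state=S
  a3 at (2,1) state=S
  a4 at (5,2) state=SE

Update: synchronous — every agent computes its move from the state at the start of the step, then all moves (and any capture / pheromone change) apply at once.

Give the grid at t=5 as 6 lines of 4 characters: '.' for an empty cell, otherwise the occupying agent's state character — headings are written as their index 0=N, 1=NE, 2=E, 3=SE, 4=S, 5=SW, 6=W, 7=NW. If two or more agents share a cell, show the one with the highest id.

t=1: a0@(2,3):N a1@(2,2):N a2@(1,2):S a3@(3,1):S a4@(0,3):SE
t=2: a0@(1,3):N a1@(1,2):N a2@(0,2):N a3@(4,1):S a4@(1,0):SE
t=3: a0@(0,3):N a1@(0,2):N a2@(5,2):N a3@(5,1):S a4@(2,1):SE
t=4: a0@(5,3):N a1@(5,2):N a2@(4,2):N a3@(4,1):N a4@(3,2):SE
t=5: a0@(4,3):N a1@(4,2):N a2@(3,2):N a3@(3,1):N a4@(2,2):N

....
....
..0.
.00.
..00
....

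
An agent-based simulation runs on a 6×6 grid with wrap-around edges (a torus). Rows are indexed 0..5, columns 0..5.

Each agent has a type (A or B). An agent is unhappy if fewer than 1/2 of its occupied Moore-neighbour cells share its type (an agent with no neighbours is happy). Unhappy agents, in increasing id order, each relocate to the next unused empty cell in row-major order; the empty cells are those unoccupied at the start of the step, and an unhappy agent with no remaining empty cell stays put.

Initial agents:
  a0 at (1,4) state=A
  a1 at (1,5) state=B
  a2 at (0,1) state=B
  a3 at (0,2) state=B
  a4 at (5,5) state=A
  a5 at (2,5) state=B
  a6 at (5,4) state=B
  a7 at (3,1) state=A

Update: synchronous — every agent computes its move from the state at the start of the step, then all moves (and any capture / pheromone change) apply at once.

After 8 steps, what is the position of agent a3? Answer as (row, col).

t=1: a0@(0,0):A a1@(1,5):B a2@(0,1):B a3@(0,2):B a4@(0,3):A a5@(2,5):B a6@(0,4):B a7@(3,1):A
t=2: a0@(0,5):A a1@(1,5):B a2@(0,1):B a3@(0,2):B a4@(1,0):A a5@(2,5):B a6@(0,4):B a7@(3,1):A
t=3: a0@(0,0):A a1@(1,5):B a2@(0,1):B a3@(0,2):B a4@(0,3):A a5@(2,5):B a6@(0,4):B a7@(3,1):A
t=4: a0@(0,5):A a1@(1,5):B a2@(0,1):B a3@(0,2):B a4@(1,0):A a5@(2,5):B a6@(0,4):B a7@(3,1):A
t=5: a0@(0,0):A a1@(1,5):B a2@(0,1):B a3@(0,2):B a4@(0,3):A a5@(2,5):B a6@(0,4):B a7@(3,1):A
t=6: a0@(0,5):A a1@(1,5):B a2@(0,1):B a3@(0,2):B a4@(1,0):A a5@(2,5):B a6@(0,4):B a7@(3,1):A
t=7: a0@(0,0):A a1@(1,5):B a2@(0,1):B a3@(0,2):B a4@(0,3):A a5@(2,5):B a6@(0,4):B a7@(3,1):A
t=8: a0@(0,5):A a1@(1,5):B a2@(0,1):B a3@(0,2):B a4@(1,0):A a5@(2,5):B a6@(0,4):B a7@(3,1):A

(0, 2)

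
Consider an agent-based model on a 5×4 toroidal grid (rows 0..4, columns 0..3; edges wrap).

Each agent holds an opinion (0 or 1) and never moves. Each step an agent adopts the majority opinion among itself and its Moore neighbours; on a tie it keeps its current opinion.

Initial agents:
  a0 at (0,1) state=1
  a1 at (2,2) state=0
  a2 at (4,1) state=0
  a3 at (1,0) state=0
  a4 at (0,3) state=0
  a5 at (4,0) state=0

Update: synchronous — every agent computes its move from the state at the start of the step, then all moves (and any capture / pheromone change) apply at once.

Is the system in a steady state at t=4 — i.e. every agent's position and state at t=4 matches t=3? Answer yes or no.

t=1: a0@(0,1):0 a1@(2,2):0 a2@(4,1):0 a3@(1,0):0 a4@(0,3):0 a5@(4,0):0
t=2: (unchanged — steady state)

yes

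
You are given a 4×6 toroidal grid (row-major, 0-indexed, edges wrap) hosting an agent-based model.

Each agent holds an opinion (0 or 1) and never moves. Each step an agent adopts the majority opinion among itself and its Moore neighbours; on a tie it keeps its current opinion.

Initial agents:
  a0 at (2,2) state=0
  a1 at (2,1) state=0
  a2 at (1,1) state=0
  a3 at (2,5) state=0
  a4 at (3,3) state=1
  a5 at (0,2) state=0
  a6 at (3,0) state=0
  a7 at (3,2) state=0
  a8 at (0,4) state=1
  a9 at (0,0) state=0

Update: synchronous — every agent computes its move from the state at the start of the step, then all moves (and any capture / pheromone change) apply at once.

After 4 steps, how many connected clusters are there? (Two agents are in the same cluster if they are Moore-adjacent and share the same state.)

2

t=1: a0@(2,2):0 a1@(2,1):0 a2@(1,1):0 a3@(2,5):0 a4@(3,3):0 a5@(0,2):0 a6@(3,0):0 a7@(3,2):0 a8@(0,4):1 a9@(0,0):0
t=2: (unchanged — steady state)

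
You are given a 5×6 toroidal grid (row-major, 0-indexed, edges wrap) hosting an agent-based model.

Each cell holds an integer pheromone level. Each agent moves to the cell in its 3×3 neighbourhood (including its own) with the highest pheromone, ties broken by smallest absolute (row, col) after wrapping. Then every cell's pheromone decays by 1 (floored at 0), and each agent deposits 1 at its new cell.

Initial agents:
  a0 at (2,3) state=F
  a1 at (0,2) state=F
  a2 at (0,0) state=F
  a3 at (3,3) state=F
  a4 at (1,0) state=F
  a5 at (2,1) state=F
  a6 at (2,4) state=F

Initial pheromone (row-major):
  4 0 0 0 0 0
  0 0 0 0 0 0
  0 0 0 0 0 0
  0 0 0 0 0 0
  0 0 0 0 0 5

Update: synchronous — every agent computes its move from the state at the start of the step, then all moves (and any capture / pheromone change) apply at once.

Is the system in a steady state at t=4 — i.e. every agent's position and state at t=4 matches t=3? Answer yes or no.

t=1: a0@(1,2) a1@(0,1) a2@(4,5) a3@(2,2) a4@(0,0) a5@(1,0) a6@(1,3) | pheromone: 4 1 0 0 0 0 / 1 0 1 1 0 0 / 0 0 1 0 0 0 / 0 0 0 0 0 0 / 0 0 0 0 0 5
t=2: a0@(0,1) a1@(0,0) a2@(4,5) a3@(1,2) a4@(4,5) a5@(0,0) a6@(1,2) | pheromone: 5 1 0 0 0 0 / 0 0 2 0 0 0 / 0 0 0 0 0 0 / 0 0 0 0 0 0 / 0 0 0 0 0 6
t=3: a0@(0,0) a1@(4,5) a2@(4,5) a3@(1,2) a4@(4,5) a5@(4,5) a6@(1,2) | pheromone: 5 0 0 0 0 0 / 0 0 3 0 0 0 / 0 0 0 0 0 0 / 0 0 0 0 0 0 / 0 0 0 0 0 9
t=4: a0@(4,5) a1@(4,5) a2@(4,5) a3@(1,2) a4@(4,5) a5@(4,5) a6@(1,2) | pheromone: 4 0 0 0 0 0 / 0 0 4 0 0 0 / 0 0 0 0 0 0 / 0 0 0 0 0 0 / 0 0 0 0 0 13

no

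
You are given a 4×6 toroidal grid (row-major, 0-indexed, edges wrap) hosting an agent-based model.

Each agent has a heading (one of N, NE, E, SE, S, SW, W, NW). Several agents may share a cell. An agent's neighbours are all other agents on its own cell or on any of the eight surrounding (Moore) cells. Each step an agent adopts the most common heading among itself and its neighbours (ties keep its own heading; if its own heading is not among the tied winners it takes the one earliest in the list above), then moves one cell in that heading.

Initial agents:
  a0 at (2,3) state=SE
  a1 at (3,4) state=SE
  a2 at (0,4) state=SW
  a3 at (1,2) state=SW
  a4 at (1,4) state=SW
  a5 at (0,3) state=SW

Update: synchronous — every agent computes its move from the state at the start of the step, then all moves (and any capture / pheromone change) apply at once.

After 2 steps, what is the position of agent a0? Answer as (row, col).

t=1: a0@(3,4):SE a1@(0,5):SE a2@(1,3):SW a3@(2,1):SW a4@(2,3):SW a5@(1,2):SW
t=2: a0@(0,5):SE a1@(1,0):SE a2@(2,2):SW a3@(3,0):SW a4@(3,2):SW a5@(2,1):SW

(0, 5)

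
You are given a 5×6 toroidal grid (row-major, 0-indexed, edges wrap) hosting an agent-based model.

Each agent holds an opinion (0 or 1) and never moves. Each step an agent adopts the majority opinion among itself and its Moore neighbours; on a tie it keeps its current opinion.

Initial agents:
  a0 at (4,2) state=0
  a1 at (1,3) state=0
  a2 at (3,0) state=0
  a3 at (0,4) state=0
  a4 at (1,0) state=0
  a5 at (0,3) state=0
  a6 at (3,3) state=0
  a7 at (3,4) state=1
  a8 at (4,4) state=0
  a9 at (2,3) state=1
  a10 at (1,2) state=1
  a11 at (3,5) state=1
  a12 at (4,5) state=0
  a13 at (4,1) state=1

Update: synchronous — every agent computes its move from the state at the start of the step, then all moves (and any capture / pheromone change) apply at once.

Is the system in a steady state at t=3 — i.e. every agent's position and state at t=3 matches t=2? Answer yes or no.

t=1: a0@(4,2):0 a1@(1,3):0 a2@(3,0):0 a3@(0,4):0 a4@(1,0):0 a5@(0,3):0 a6@(3,3):0 a7@(3,4):1 a8@(4,4):0 a9@(2,3):1 a10@(1,2):1 a11@(3,5):0 a12@(4,5):0 a13@(4,1):0
t=2: a0@(4,2):0 a1@(1,3):0 a2@(3,0):0 a3@(0,4):0 a4@(1,0):0 a5@(0,3):0 a6@(3,3):0 a7@(3,4):0 a8@(4,4):0 a9@(2,3):1 a10@(1,2):1 a11@(3,5):0 a12@(4,5):0 a13@(4,1):0
t=3: a0@(4,2):0 a1@(1,3):0 a2@(3,0):0 a3@(0,4):0 a4@(1,0):0 a5@(0,3):0 a6@(3,3):0 a7@(3,4):0 a8@(4,4):0 a9@(2,3):0 a10@(1,2):1 a11@(3,5):0 a12@(4,5):0 a13@(4,1):0

no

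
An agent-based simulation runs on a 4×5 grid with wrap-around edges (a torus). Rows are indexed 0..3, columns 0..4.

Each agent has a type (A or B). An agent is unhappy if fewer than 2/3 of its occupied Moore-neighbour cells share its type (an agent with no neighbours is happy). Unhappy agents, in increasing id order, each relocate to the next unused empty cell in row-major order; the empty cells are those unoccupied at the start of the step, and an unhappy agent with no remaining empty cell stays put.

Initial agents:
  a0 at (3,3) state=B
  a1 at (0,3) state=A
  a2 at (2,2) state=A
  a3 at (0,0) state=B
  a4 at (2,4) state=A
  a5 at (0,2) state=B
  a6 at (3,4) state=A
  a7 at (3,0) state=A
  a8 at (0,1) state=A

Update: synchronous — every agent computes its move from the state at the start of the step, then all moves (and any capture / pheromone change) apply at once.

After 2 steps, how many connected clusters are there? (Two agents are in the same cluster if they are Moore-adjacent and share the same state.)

t=1: a0@(0,4):B a1@(1,0):A a2@(1,1):A a3@(1,2):B a4@(2,4):A a5@(1,3):B a6@(1,4):A a7@(3,0):A a8@(2,0):A
t=2: a0@(0,0):B a1@(1,0):A a2@(1,1):A a3@(0,1):B a4@(2,4):A a5@(0,2):B a6@(0,3):A a7@(3,0):A a8@(2,0):A

3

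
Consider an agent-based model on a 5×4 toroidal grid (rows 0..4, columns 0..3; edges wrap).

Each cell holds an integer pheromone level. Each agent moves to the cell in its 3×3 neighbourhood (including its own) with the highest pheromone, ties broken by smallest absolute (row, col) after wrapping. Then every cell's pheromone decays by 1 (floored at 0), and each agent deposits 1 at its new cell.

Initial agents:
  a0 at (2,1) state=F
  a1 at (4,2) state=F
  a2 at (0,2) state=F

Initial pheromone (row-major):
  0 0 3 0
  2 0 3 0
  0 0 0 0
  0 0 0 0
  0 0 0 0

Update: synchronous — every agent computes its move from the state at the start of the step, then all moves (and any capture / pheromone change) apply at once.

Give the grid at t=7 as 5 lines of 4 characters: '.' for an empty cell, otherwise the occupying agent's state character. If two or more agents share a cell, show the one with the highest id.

t=1: a0@(1,2) a1@(0,2) a2@(0,2) | pheromone: 0 0 4 0 / 1 0 3 0 / 0 0 0 0 / 0 0 0 0 / 0 0 0 0
t=2: a0@(0,2) a1@(0,2) a2@(0,2) | pheromone: 0 0 6 0 / 0 0 2 0 / 0 0 0 0 / 0 0 0 0 / 0 0 0 0
t=3: a0@(0,2) a1@(0,2) a2@(0,2) | pheromone: 0 0 8 0 / 0 0 1 0 / 0 0 0 0 / 0 0 0 0 / 0 0 0 0
t=4: a0@(0,2) a1@(0,2) a2@(0,2) | pheromone: 0 0 10 0 / 0 0 0 0 / 0 0 0 0 / 0 0 0 0 / 0 0 0 0
t=5: a0@(0,2) a1@(0,2) a2@(0,2) | pheromone: 0 0 12 0 / 0 0 0 0 / 0 0 0 0 / 0 0 0 0 / 0 0 0 0
t=6: a0@(0,2) a1@(0,2) a2@(0,2) | pheromone: 0 0 14 0 / 0 0 0 0 / 0 0 0 0 / 0 0 0 0 / 0 0 0 0
t=7: a0@(0,2) a1@(0,2) a2@(0,2) | pheromone: 0 0 16 0 / 0 0 0 0 / 0 0 0 0 / 0 0 0 0 / 0 0 0 0

..F.
....
....
....
....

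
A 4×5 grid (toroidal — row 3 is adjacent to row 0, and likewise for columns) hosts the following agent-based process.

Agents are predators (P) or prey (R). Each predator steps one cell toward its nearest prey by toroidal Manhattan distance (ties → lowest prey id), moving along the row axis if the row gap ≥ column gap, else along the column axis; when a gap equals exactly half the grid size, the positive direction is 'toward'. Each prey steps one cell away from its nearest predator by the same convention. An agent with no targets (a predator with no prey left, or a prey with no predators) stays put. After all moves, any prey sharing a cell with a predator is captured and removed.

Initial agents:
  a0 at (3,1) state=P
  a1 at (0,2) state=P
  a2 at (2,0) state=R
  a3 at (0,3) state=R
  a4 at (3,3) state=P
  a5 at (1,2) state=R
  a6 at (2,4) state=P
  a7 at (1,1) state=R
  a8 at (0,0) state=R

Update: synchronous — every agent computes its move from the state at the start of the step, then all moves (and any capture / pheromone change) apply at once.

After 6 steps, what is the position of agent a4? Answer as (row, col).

t=1: a0@(2,1):P a1@(0,3):P a3@(0,4):R a4@(0,3):P a5@(2,2):R a6@(2,0):P a7@(0,1):R a8@(1,0):R
t=2: a0@(2,2):P a1@(0,4):P a3@(0,0):R a4@(0,4):P a5@(2,3):R a6@(1,0):P a7@(3,1):R a8@(0,0):R
t=3: a0@(2,3):P a1@(0,0):P a3@(0,1):R a4@(0,0):P a5@(2,4):R a6@(0,0):P a7@(0,1):R a8@(0,1):R
t=4: a0@(2,4):P a1@(0,1):P a3@(0,2):R a4@(0,1):P a5@(2,0):R a6@(0,1):P a7@(0,2):R a8@(0,2):R
t=5: a0@(2,0):P a1@(0,2):P a3@(0,3):R a4@(0,2):P a5@(2,1):R a6@(0,2):P a7@(0,3):R a8@(0,3):R
t=6: a0@(2,1):P a1@(0,3):P a3@(0,4):R a4@(0,3):P a5@(2,2):R a6@(0,3):P a7@(0,4):R a8@(0,4):R

(0, 3)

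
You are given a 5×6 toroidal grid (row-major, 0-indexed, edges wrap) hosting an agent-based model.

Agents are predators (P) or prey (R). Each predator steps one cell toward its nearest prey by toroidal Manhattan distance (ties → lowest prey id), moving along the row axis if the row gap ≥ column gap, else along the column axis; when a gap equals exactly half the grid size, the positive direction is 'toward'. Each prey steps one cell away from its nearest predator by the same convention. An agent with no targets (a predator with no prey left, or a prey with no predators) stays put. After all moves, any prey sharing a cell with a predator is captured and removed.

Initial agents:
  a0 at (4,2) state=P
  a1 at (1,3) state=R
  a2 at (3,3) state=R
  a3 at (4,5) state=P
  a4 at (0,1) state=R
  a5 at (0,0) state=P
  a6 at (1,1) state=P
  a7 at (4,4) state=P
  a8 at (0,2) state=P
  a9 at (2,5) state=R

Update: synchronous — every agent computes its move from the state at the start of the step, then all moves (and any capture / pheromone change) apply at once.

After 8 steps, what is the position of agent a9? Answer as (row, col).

(4, 5)

t=1: a0@(3,2):P a1@(1,4):R a2@(2,3):R a3@(3,5):P a4@(0,2):R a5@(0,1):P a6@(0,1):P a7@(3,4):P a8@(0,1):P a9@(1,5):R
t=2: a0@(2,2):P a1@(0,4):R a2@(1,3):R a3@(2,5):P a4@(0,3):R a5@(0,2):P a6@(0,2):P a7@(2,4):P a8@(0,2):P a9@(0,5):R
t=3: a0@(1,2):P a1@(0,5):R a3@(1,5):P a4@(0,4):R a5@(0,3):P a6@(0,3):P a7@(1,4):P a8@(0,3):P a9@(4,5):R
t=4: a0@(1,3):P a1@(4,5):R a3@(0,5):P a5@(0,4):P a6@(0,4):P a7@(0,4):P a8@(0,4):P a9@(3,5):R
t=5: a0@(0,3):P a1@(3,5):R a3@(4,5):P a5@(4,4):P a6@(4,4):P a7@(4,4):P a8@(4,4):P a9@(2,5):R
t=6: a0@(4,3):P a1@(2,5):R a3@(3,5):P a5@(3,4):P a6@(3,4):P a7@(3,4):P a8@(3,4):P a9@(1,5):R
t=7: a0@(3,3):P a1@(1,5):R a3@(2,5):P a5@(2,4):P a6@(2,4):P a7@(2,4):P a8@(2,4):P a9@(0,5):R
t=8: a0@(2,3):P a1@(0,5):R a3@(1,5):P a5@(1,4):P a6@(1,4):P a7@(1,4):P a8@(1,4):P a9@(4,5):R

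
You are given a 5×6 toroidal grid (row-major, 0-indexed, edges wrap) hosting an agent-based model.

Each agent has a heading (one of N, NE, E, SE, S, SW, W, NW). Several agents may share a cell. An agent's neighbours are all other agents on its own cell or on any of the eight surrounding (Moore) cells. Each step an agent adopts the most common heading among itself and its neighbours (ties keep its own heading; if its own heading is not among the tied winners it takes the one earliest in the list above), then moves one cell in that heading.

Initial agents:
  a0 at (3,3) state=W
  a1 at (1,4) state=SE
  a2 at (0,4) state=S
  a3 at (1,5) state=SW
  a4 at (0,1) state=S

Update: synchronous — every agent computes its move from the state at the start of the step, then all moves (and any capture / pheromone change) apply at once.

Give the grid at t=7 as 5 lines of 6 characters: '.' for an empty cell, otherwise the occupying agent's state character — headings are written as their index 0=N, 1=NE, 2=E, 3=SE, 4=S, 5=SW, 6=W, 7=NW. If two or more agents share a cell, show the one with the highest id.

......
......
.4..4.
..6.53
......

t=1: a0@(3,2):W a1@(2,5):SE a2@(1,4):S a3@(2,4):SW a4@(1,1):S
t=2: a0@(3,1):W a1@(3,0):SE a2@(2,4):S a3@(3,3):SW a4@(2,1):S
t=3: a0@(3,0):W a1@(4,1):SE a2@(3,4):S a3@(4,2):SW a4@(3,1):S
t=4: a0@(3,5):W a1@(0,2):SE a2@(4,4):S a3@(0,1):SW a4@(4,1):S
t=5: a0@(3,4):W a1@(1,3):SE a2@(0,4):S a3@(1,0):SW a4@(0,1):S
t=6: a0@(3,3):W a1@(2,4):SE a2@(1,4):S a3@(2,5):SW a4@(1,1):S
t=7: a0@(3,2):W a1@(3,5):SE a2@(2,4):S a3@(3,4):SW a4@(2,1):S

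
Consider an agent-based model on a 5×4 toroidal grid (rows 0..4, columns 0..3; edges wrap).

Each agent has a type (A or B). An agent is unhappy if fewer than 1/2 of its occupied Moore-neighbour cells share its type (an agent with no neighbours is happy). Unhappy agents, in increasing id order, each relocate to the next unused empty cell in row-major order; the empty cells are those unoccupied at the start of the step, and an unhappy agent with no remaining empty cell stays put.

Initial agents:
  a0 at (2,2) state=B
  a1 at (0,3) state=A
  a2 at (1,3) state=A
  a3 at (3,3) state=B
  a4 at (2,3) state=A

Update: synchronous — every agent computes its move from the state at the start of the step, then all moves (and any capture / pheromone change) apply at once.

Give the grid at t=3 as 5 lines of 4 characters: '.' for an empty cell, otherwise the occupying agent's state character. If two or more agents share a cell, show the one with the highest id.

t=1: a0@(0,0):B a1@(0,3):A a2@(1,3):A a3@(3,3):B a4@(0,1):A
t=2: a0@(0,2):B a1@(0,3):A a2@(1,3):A a3@(3,3):B a4@(1,0):A
t=3: a0@(0,0):B a1@(0,3):A a2@(1,3):A a3@(3,3):B a4@(1,0):A

B..A
A..A
....
...B
....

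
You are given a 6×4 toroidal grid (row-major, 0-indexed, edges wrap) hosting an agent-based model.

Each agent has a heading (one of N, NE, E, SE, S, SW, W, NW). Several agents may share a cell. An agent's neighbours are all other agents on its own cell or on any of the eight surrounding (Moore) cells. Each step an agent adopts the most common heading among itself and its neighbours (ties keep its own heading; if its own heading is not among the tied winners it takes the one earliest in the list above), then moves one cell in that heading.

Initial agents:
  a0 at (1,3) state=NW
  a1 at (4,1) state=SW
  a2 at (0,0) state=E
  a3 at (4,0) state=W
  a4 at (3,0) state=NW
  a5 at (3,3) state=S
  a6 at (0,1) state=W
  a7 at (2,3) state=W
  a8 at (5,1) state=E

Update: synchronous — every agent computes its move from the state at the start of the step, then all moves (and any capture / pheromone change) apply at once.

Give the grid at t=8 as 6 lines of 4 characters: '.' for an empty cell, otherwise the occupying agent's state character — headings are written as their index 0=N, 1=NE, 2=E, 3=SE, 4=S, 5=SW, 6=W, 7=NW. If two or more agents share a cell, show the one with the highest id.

t=1: a0@(0,2):NW a1@(5,0):SW a2@(0,1):E a3@(4,3):W a4@(3,3):W a5@(3,2):W a6@(0,2):E a7@(1,2):NW a8@(5,2):E
t=2: a0@(0,3):E a1@(0,3):SW a2@(0,2):E a3@(4,2):W a4@(3,2):W a5@(3,1):W a6@(0,3):E a7@(0,1):NW a8@(5,3):E
t=3: a0@(0,0):E a1@(0,0):E a2@(0,3):E a3@(4,1):W a4@(3,1):W a5@(3,0):W a6@(0,0):E a7@(5,0):NW a8@(5,0):E
t=4: a0@(0,1):E a1@(0,1):E a2@(0,0):E a3@(4,0):W a4@(3,0):W a5@(3,3):W a6@(0,1):E a7@(5,1):E a8@(5,1):E
t=5: a0@(0,2):E a1@(0,2):E a2@(0,1):E a3@(4,3):W a4@(3,3):W a5@(3,2):W a6@(0,2):E a7@(5,2):E a8@(5,2):E
t=6: a0@(0,3):E a1@(0,3):E a2@(0,2):E a3@(4,2):W a4@(3,2):W a5@(3,1):W a6@(0,3):E a7@(5,3):E a8@(5,3):E
t=7: a0@(0,0):E a1@(0,0):E a2@(0,3):E a3@(4,1):W a4@(3,1):W a5@(3,0):W a6@(0,0):E a7@(5,0):E a8@(5,0):E
t=8: a0@(0,1):E a1@(0,1):E a2@(0,0):E a3@(4,0):W a4@(3,0):W a5@(3,3):W a6@(0,1):E a7@(5,1):E a8@(5,1):E

22..
....
....
6..6
6...
.2..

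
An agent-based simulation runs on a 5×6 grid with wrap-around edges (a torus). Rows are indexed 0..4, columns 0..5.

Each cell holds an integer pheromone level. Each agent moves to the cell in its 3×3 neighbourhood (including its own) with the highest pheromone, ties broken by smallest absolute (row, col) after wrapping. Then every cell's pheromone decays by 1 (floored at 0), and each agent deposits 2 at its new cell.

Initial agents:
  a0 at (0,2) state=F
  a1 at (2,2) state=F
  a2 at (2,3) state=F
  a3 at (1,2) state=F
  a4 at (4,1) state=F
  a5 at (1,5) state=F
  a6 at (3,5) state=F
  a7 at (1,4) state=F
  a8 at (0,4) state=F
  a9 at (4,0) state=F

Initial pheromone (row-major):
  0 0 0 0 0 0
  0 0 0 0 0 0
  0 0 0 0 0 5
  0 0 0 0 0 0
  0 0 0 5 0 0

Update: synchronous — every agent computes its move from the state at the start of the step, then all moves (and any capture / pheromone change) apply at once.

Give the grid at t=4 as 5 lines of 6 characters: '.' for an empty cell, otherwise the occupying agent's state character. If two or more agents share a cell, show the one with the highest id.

t=1: a0@(4,3) a1@(1,1) a2@(1,2) a3@(0,1) a4@(0,0) a5@(2,5) a6@(2,5) a7@(2,5) a8@(4,3) a9@(0,0) | pheromone: 4 2 0 0 0 0 / 0 2 2 0 0 0 / 0 0 0 0 0 10 / 0 0 0 0 0 0 / 0 0 0 8 0 0
t=2: a0@(4,3) a1@(0,0) a2@(0,1) a3@(0,0) a4@(0,0) a5@(2,5) a6@(2,5) a7@(2,5) a8@(4,3) a9@(0,0) | pheromone: 11 3 0 0 0 0 / 0 1 1 0 0 0 / 0 0 0 0 0 15 / 0 0 0 0 0 0 / 0 0 0 11 0 0
t=3: a0@(4,3) a1@(0,0) a2@(0,0) a3@(0,0) a4@(0,0) a5@(2,5) a6@(2,5) a7@(2,5) a8@(4,3) a9@(0,0) | pheromone: 20 2 0 0 0 0 / 0 0 0 0 0 0 / 0 0 0 0 0 20 / 0 0 0 0 0 0 / 0 0 0 14 0 0
t=4: a0@(4,3) a1@(0,0) a2@(0,0) a3@(0,0) a4@(0,0) a5@(2,5) a6@(2,5) a7@(2,5) a8@(4,3) a9@(0,0) | pheromone: 29 1 0 0 0 0 / 0 0 0 0 0 0 / 0 0 0 0 0 25 / 0 0 0 0 0 0 / 0 0 0 17 0 0

F.....
......
.....F
......
...F..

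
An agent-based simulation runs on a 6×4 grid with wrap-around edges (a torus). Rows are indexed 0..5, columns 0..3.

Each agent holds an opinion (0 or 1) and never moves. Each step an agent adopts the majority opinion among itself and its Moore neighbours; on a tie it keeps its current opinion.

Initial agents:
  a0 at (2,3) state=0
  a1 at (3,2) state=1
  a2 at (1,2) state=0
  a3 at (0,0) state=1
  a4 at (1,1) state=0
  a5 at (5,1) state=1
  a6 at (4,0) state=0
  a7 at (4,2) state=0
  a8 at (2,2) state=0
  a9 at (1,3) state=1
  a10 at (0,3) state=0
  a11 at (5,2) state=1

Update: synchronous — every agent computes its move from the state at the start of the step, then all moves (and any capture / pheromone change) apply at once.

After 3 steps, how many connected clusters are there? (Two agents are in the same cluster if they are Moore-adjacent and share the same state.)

t=1: a0@(2,3):0 a1@(3,2):0 a2@(1,2):0 a3@(0,0):1 a4@(1,1):0 a5@(5,1):1 a6@(4,0):0 a7@(4,2):1 a8@(2,2):0 a9@(1,3):0 a10@(0,3):1 a11@(5,2):1
t=2: (unchanged — steady state)

3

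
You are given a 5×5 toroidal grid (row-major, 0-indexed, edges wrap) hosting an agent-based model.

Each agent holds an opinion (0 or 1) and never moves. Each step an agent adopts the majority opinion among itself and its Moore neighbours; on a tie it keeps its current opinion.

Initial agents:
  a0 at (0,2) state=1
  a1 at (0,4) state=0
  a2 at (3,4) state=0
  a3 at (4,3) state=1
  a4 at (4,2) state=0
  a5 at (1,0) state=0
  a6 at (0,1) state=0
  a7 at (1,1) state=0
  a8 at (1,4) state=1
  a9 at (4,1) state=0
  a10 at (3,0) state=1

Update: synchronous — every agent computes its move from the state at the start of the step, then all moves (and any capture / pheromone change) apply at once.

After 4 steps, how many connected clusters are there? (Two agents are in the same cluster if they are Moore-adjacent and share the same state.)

1

t=1: a0@(0,2):0 a1@(0,4):0 a2@(3,4):1 a3@(4,3):0 a4@(4,2):0 a5@(1,0):0 a6@(0,1):0 a7@(1,1):0 a8@(1,4):0 a9@(4,1):0 a10@(3,0):0
t=2: a0@(0,2):0 a1@(0,4):0 a2@(3,4):0 a3@(4,3):0 a4@(4,2):0 a5@(1,0):0 a6@(0,1):0 a7@(1,1):0 a8@(1,4):0 a9@(4,1):0 a10@(3,0):0
t=3: (unchanged — steady state)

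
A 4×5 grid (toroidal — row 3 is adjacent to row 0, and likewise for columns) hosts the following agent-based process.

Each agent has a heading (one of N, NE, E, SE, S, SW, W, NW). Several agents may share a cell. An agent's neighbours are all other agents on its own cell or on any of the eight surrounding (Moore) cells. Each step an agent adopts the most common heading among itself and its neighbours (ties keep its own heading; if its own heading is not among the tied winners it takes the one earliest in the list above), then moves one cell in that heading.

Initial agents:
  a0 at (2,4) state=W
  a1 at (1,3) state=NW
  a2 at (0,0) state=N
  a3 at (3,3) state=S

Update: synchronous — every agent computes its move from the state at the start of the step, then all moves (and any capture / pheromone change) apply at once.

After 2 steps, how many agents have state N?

1

t=1: a0@(2,3):W a1@(0,2):NW a2@(3,0):N a3@(0,3):S
t=2: a0@(2,2):W a1@(3,1):NW a2@(2,0):N a3@(1,3):S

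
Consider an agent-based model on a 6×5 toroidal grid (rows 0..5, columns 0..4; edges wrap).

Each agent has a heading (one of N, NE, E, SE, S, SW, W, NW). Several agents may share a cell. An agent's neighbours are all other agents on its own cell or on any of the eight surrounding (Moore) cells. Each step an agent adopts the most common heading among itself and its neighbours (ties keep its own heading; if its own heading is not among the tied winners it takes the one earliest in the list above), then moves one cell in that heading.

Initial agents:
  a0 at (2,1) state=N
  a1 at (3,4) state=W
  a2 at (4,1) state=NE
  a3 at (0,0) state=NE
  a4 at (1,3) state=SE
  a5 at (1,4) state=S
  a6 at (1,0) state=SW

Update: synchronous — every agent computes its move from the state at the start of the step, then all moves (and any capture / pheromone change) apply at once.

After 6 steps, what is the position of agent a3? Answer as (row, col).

t=1: a0@(1,1):N a1@(3,3):W a2@(3,2):NE a3@(5,1):NE a4@(2,4):SE a5@(2,4):S a6@(2,4):SW
t=2: a0@(0,1):N a1@(3,2):W a2@(2,3):NE a3@(4,2):NE a4@(3,0):SE a5@(3,4):S a6@(3,3):SW
t=3: a0@(5,1):N a1@(2,3):NE a2@(1,4):NE a3@(3,3):NE a4@(4,1):SE a5@(4,4):S a6@(2,4):NE
t=4: a0@(4,1):N a1@(1,4):NE a2@(0,0):NE a3@(2,4):NE a4@(5,2):SE a5@(5,4):S a6@(1,0):NE
t=5: a0@(3,1):N a1@(0,0):NE a2@(5,1):NE a3@(1,0):NE a4@(0,3):SE a5@(0,4):S a6@(0,1):NE
t=6: a0@(2,1):N a1@(5,1):NE a2@(4,2):NE a3@(0,1):NE a4@(1,4):SE a5@(5,0):NE a6@(5,2):NE

(0, 1)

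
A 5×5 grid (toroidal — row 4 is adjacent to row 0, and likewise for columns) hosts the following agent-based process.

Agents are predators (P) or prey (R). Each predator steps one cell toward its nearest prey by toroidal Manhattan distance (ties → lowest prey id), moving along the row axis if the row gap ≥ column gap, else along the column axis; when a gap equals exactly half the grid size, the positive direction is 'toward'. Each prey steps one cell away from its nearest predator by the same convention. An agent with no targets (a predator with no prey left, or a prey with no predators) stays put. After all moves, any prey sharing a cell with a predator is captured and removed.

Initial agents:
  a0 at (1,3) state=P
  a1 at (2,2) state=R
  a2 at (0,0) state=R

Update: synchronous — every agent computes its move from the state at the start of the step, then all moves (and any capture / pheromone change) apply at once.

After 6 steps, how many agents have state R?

2

t=1: a0@(2,3):P a1@(3,2):R a2@(0,1):R
t=2: a0@(3,3):P a1@(4,2):R a2@(4,1):R
t=3: a0@(4,3):P a1@(0,2):R a2@(4,0):R
t=4: a0@(0,3):P a1@(1,2):R a2@(4,1):R
t=5: a0@(1,3):P a1@(2,2):R a2@(4,0):R
t=6: a0@(2,3):P a1@(3,2):R a2@(3,0):R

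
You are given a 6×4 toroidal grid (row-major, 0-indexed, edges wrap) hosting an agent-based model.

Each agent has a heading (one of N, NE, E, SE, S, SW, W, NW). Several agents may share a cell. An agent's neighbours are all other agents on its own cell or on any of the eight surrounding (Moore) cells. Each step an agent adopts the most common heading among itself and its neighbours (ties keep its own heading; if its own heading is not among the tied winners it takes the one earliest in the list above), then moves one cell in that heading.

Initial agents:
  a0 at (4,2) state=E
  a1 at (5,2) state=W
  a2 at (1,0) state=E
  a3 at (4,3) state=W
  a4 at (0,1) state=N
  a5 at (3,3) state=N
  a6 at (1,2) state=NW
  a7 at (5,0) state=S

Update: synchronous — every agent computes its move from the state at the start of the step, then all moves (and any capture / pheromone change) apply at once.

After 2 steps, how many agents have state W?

4

t=1: a0@(4,1):W a1@(5,1):W a2@(1,1):E a3@(4,2):W a4@(5,1):N a5@(2,3):N a6@(0,1):NW a7@(0,0):S
t=2: a0@(4,0):W a1@(5,0):W a2@(1,2):E a3@(4,1):W a4@(5,0):W a5@(1,3):N a6@(5,0):NW a7@(1,0):S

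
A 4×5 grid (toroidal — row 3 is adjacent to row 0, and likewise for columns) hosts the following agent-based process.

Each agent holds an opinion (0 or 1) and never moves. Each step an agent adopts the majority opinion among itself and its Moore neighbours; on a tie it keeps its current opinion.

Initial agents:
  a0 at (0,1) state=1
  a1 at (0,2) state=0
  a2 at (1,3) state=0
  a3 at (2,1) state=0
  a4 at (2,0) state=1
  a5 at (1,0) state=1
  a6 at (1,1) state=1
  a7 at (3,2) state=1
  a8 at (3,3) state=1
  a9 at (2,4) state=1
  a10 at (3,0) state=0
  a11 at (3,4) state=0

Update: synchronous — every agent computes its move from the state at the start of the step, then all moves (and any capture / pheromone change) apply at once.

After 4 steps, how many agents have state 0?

0

t=1: a0@(0,1):1 a1@(0,2):1 a2@(1,3):0 a3@(2,1):1 a4@(2,0):1 a5@(1,0):1 a6@(1,1):1 a7@(3,2):1 a8@(3,3):1 a9@(2,4):1 a10@(3,0):0 a11@(3,4):1
t=2: a0@(0,1):1 a1@(0,2):1 a2@(1,3):1 a3@(2,1):1 a4@(2,0):1 a5@(1,0):1 a6@(1,1):1 a7@(3,2):1 a8@(3,3):1 a9@(2,4):1 a10@(3,0):1 a11@(3,4):1
t=3: (unchanged — steady state)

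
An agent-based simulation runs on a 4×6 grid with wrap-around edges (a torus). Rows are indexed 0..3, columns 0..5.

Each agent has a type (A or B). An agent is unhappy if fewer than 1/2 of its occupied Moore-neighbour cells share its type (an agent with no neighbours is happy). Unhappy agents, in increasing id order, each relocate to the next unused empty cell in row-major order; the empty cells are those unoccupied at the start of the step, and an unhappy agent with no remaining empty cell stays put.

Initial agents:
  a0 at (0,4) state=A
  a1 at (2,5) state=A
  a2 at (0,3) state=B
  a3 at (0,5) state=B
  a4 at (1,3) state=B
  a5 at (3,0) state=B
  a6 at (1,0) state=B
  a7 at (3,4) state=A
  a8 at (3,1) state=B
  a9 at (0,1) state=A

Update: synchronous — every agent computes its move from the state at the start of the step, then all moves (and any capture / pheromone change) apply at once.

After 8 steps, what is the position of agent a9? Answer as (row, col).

(0, 3)

t=1: a0@(0,0):A a1@(0,2):A a2@(1,1):B a3@(0,5):B a4@(1,3):B a5@(3,0):B a6@(1,2):B a7@(3,4):A a8@(3,1):B a9@(1,4):A
t=2: a0@(0,1):A a1@(0,3):A a2@(0,4):B a3@(1,0):B a4@(1,5):B a5@(3,0):B a6@(1,2):B a7@(2,0):A a8@(2,1):B a9@(2,2):A
t=3: a0@(0,0):A a1@(0,2):A a2@(0,4):B a3@(1,0):B a4@(1,5):B a5@(0,5):B a6@(1,1):B a7@(1,3):A a8@(2,1):B a9@(1,4):A
t=4: a0@(0,1):A a1@(0,2):A a2@(0,4):B a3@(1,0):B a4@(1,5):B a5@(0,5):B a6@(1,1):B a7@(1,3):A a8@(2,1):B a9@(0,3):A
t=5: a0@(0,0):A a1@(0,2):A a2@(0,4):B a3@(1,0):B a4@(1,5):B a5@(0,5):B a6@(1,1):B a7@(1,3):A a8@(2,1):B a9@(0,3):A
t=6: a0@(0,1):A a1@(0,2):A a2@(0,4):B a3@(1,0):B a4@(1,5):B a5@(0,5):B a6@(1,1):B a7@(1,3):A a8@(2,1):B a9@(0,3):A
t=7: a0@(0,0):A a1@(0,2):A a2@(0,4):B a3@(1,0):B a4@(1,5):B a5@(0,5):B a6@(1,1):B a7@(1,3):A a8@(2,1):B a9@(0,3):A
t=8: a0@(0,1):A a1@(0,2):A a2@(0,4):B a3@(1,0):B a4@(1,5):B a5@(0,5):B a6@(1,1):B a7@(1,3):A a8@(2,1):B a9@(0,3):A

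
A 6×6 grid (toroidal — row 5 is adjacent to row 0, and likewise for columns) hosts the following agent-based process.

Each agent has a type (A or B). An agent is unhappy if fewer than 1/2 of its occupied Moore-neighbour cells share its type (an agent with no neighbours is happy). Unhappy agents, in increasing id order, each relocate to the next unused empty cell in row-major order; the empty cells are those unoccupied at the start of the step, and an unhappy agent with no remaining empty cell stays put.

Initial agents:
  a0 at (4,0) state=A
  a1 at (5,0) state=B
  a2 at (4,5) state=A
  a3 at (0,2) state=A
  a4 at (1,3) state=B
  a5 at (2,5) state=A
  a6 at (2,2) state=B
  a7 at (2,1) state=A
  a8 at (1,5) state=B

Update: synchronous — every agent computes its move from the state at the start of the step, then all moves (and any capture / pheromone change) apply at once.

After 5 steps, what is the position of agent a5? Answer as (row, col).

(0, 3)

t=1: a0@(4,0):A a1@(0,0):B a2@(4,5):A a3@(0,1):A a4@(1,3):B a5@(0,3):A a6@(2,2):B a7@(0,4):A a8@(0,5):B
t=2: a0@(4,0):A a1@(0,0):B a2@(4,5):A a3@(0,2):A a4@(1,0):B a5@(0,3):A a6@(2,2):B a7@(1,1):A a8@(0,5):B
t=3: a0@(4,0):A a1@(0,0):B a2@(4,5):A a3@(0,2):A a4@(1,0):B a5@(0,3):A a6@(0,1):B a7@(0,4):A a8@(0,5):B
t=4: (unchanged — steady state)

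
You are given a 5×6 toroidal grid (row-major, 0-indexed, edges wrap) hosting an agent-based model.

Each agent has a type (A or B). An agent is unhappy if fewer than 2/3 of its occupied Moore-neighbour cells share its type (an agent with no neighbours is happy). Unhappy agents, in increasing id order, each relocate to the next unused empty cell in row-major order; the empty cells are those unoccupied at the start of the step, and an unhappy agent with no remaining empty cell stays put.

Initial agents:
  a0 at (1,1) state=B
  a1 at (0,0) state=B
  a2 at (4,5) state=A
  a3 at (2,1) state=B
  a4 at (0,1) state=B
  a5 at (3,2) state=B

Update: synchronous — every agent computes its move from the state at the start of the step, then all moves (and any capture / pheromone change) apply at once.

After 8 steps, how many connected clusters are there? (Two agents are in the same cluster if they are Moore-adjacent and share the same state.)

2

t=1: a0@(1,1):B a1@(0,0):B a2@(0,2):A a3@(2,1):B a4@(0,1):B a5@(3,2):B
t=2: a0@(1,1):B a1@(0,0):B a2@(0,3):A a3@(2,1):B a4@(0,1):B a5@(3,2):B
t=3: (unchanged — steady state)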